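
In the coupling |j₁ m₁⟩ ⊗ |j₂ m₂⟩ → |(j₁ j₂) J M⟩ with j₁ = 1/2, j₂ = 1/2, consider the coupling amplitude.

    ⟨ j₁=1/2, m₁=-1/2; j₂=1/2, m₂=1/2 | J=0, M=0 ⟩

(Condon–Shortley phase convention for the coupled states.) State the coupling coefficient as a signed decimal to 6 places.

−√(1/2) = -0.707107

triangle: 1!·0!·0!/2! = 1/2
(j±m)!: 0!·1!·1!·0!·0!·0! = 1
prefactor² = (2J+1)·Δ·N² = 1/2
  k=1: −1/(1!·0!·0!·0!·0!·0!) = -1
Σ = -1  ⇒  CG² = 1/2·(-1)² = 1/2
CG = −√(1/2) = -0.707107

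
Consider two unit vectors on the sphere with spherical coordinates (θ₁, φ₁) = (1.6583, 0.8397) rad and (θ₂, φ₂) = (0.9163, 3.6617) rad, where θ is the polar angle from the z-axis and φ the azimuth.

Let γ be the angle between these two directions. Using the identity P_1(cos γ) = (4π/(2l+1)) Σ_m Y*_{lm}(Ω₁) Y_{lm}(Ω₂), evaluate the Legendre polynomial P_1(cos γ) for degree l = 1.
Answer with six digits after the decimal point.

Summing Y*_{l m}(θ₁,φ₁)·Y_{l m}(θ₂,φ₂) over m ∈ [−1, 1]; prefactor 4π/(2·1+1) = 4.188790:
  term(m=-1) = -0.089560-0.029639i   from Y*(Ω₁)=+0.229799+0.256217i, Y(Ω₂)=-0.237854+0.136220i
  term(m=+0) = -0.012701-0.000000i   from Y*(Ω₁)=-0.042700-0.000000i, Y(Ω₂)=+0.297442+0.000000i
  term(m=+1) = -0.089560+0.029639i   from Y*(Ω₁)=-0.229799+0.256217i, Y(Ω₂)=+0.237854+0.136220i
Accumulated sum -0.191822+0.000000i; after 4π/(2l+1) scaling, -0.803501+0.000000i ⇒ P_1 = -0.803501

-0.803501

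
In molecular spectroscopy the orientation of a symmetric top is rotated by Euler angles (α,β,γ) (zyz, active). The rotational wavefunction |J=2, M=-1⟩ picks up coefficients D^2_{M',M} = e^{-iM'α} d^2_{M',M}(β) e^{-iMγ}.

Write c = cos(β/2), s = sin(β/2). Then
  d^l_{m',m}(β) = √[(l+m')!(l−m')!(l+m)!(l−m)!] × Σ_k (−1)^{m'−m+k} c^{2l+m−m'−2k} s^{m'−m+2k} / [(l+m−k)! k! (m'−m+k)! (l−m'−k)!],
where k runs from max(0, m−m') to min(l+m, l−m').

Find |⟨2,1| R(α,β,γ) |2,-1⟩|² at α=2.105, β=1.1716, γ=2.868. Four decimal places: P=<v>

D^2_{1,-1}(2.1050,1.1716,2.8680) = e^{-i·1·2.1050}·d^2_{1,-1}(1.1716)·e^{-i·-1·2.8680}. Compute d first:
Half-angle: c=0.833270, s=0.552866. N=√(6·1·1·6)=6.000000
k∈{0,1} keeps every argument non-negative
  k=0: (−1)^2·6.0000/(2)·0.8333^2·0.5529^2 = +0.636697
  k=1: (−1)^3·6.0000/(6)·0.8333^0·0.5529^4 = -0.093429
d^2_{1,-1}(1.1716) = +0.636697 -0.093429 = +0.543268
|D^2_{1,-1}|² = |d^2_{1,-1}(β)|² = (+0.543268)² = 0.295141 (the z-rotation phases have unit modulus)

P=0.2951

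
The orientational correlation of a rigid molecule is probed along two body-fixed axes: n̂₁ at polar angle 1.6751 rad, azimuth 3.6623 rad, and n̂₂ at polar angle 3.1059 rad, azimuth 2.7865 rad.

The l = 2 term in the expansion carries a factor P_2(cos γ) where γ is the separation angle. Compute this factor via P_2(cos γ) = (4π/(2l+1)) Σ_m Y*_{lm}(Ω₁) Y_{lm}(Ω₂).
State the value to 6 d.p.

-0.475892

Summing Y*_{l m}(θ₁,φ₁)·Y_{l m}(θ₂,φ₂) over m ∈ [−2, 2]; prefactor 4π/(2·2+1) = 2.513274:
  m=-2: Y*=+0.192954+0.329787i  Y=+0.000373+0.000321i  product -0.000034+0.000185i
  m=-1: Y*=+0.069394+0.039798i  Y=+0.025832+0.009579i  product +0.001411+0.001693i
  m=+0: Y*=-0.305135-0.000000i  Y=+0.629578+0.000000i  product -0.192106-0.000000i
  m=+1: Y*=-0.069394+0.039798i  Y=-0.025832+0.009579i  product +0.001411-0.001693i
  m=+2: Y*=+0.192954-0.329787i  Y=+0.000373-0.000321i  product -0.000034-0.000185i
Σ over m = -0.189351+0.000000i; ×(4π/5) → -0.475892+0.000000i. Real part: -0.475892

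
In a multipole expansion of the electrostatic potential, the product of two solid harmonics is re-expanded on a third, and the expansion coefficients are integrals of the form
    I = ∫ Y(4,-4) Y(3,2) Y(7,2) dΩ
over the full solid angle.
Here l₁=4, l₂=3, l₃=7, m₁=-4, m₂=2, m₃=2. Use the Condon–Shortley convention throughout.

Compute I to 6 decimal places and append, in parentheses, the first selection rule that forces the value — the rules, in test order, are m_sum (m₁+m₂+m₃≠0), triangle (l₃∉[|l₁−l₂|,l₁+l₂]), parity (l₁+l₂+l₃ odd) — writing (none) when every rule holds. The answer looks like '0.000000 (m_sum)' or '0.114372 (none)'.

0.020214 (none)

Rules hold: Σm=0, L=14 even, 1≤7≤7.
N = 9·7·15 = 945
Δ = 0!·8!·6!/15! = 1/45045
Racah Σ t=0..0: t=0:+1/20736 = 1/20736
⇒ 3j(4 3 7; 0 0 0)² = 35/1287, sgn -1
Racah Σ t=0..0: t=0:+1/4838400 = 1/4838400
⇒ 3j(4 3 7; -4 2 2)² = 1/5005, sgn -1
4πI² = N·(3j₀)²·(3jₘ)² = 105/20449
I = +1·√(0.00513473/4π) = 0.02021407
No selection rule forces the value: the integral is nonzero (none).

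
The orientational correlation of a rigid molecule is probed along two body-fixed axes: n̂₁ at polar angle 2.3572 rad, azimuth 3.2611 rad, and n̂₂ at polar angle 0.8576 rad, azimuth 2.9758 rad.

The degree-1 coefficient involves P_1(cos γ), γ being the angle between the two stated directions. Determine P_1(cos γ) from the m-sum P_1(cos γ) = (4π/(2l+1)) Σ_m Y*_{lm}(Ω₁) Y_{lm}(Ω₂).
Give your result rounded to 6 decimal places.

Term-by-term m-sum for l=1 (normalisation 4π/3 = 4.188790):
  m=-1: (-0.242315, -0.029097) × (-0.257706, -0.043122) = (0.061191, 0.017947)  (running Σ = (0.061191, 0.017947))
  m=0: (-0.345841, -0.000000) × (0.319670, 0.000000) = (-0.110555, -0.000000)  (running Σ = (-0.049364, 0.017947))
  m=1: (0.242315, -0.029097) × (0.257706, -0.043122) = (0.061191, -0.017947)  (running Σ = (0.011827, 0.000000))
Accumulated sum (0.011827, 0.000000); after 4π/(2l+1) scaling, (0.049541, 0.000000) ⇒ P_1 = 0.049541

0.049541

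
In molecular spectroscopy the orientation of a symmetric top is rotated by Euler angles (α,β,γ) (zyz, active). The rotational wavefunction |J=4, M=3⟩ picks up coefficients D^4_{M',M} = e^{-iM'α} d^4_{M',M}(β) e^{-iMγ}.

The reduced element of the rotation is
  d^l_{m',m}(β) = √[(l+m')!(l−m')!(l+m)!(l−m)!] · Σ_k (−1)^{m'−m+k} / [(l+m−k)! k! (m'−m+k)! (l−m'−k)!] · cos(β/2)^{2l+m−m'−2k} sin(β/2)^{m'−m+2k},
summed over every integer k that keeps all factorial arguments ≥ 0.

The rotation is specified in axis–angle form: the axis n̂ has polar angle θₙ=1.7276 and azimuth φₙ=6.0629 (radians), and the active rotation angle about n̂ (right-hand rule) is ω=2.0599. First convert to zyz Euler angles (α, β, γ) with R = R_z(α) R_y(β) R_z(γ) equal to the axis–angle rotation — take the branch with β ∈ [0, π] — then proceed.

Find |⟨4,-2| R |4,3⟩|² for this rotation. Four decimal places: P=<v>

P=0.0131

Axis–angle → zyz. n̂ = (sinθₙcosφₙ, sinθₙsinφₙ, cosθₙ) = (+0.963863, -0.215827, -0.156162), ω = 2.0599.
R = I cosω + sinω [n̂]ₓ + (1−cosω) n̂n̂ᵀ gives
  R = [+0.895689, -0.167914, -0.411760; -0.443619, -0.401368, -0.801315; -0.030715, +0.900394, -0.433991]
β = atan2(√(R₁₃²+R₂₃²), R₃₃) = 2.019714; α = atan2(R₂₃, R₁₃) mod 2π = 4.237719; γ = atan2(R₃₂, −R₃₁) mod 2π = 1.536697
D^4_{-2,3}(4.2377,2.0197,1.5367) = e^{-i·-2·4.2377}·d^4_{-2,3}(2.0197)·e^{-i·3·1.5367}. Compute d first:
c=cos(2.019714/2)=0.531982, s=sin(2.019714/2)=0.846756; N=√[2·720·5040·1]=2693.993318
Admissible k: 5..6 (factorial args all ≥0)
  k=5: (−1)^0·2693.9933/(240)·0.5320^3·0.8468^5 = +0.735642
  k=6: (−1)^1·2693.9933/(720)·0.5320^1·0.8468^7 = -0.621252
d^4_{-2,3}(2.0197) = +0.735642 -0.621252 = +0.114390
|D^4_{-2,3}|² = |d^4_{-2,3}(β)|² = (+0.114390)² = 0.013085 (the z-rotation phases have unit modulus)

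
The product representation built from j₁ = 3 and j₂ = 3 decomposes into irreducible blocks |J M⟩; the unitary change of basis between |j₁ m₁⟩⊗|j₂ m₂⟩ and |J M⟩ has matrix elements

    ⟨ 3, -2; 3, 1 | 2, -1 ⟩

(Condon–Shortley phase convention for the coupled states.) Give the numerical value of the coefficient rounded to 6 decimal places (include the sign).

j₁+j₂−J=4  J+j₁−j₂=2  J−j₁+j₂=2  j₁+j₂+J+1=9
(j₁±m₁, j₂±m₂, J±M) = (1,5,4,2,1,3)
P² = 320/7
sum k=3..4:
  [3] −1/12 = -1/12
  [4] +1/48 = 1/48
S = -1/16
C² = P²·S² = 5/28 ; C = -0.422577

-0.422577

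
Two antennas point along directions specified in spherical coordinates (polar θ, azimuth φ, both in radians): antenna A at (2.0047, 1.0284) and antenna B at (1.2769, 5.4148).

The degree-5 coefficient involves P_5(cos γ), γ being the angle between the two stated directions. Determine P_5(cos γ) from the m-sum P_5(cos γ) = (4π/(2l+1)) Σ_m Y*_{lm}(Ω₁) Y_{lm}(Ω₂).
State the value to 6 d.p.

-0.270774

Expand P_5 via completeness: Σ_{m} conj(Y_{5,m}) at Ω₁ times Y_{5,m} at Ω₂ —
  [-5]  conj(Y_{5,-5})(Ω₁) = (0.118879, -0.259476) ; Y_{5,-5}(Ω₂) = (-0.134972, -0.347512) ; Δ = (-0.106216, -0.006290)
  [-4]  conj(Y_{5,-4})(Ω₁) = (0.235716, 0.345442) ; Y_{5,-4}(Ω₂) = (-0.337330, -0.116279) ; Δ = (-0.039346, -0.143937)
  [-3]  conj(Y_{5,-3})(Ω₁) = (-0.152410, 0.008604) ; Y_{5,-3}(Ω₂) = (0.063811, -0.037942) ; Δ = (-0.009399, 0.006332)
  [-2]  conj(Y_{5,-2})(Ω₁) = (-0.128705, 0.243637) ; Y_{5,-2}(Ω₂) = (0.055598, -0.331900) ; Δ = (0.073707, 0.056263)
  [-1]  conj(Y_{5,-1})(Ω₁) = (-0.122771, -0.203705) ; Y_{5,-1}(Ω₂) = (-0.005338, -0.006306) ; Δ = (-0.000629, 0.001861)
  [+0]  conj(Y_{5,0})(Ω₁) = (-0.225959, -0.000000) ; Y_{5,0}(Ω₂) = (0.324201, 0.000000) ; Δ = (-0.073256, -0.000000)
  [+1]  conj(Y_{5,1})(Ω₁) = (0.122771, -0.203705) ; Y_{5,1}(Ω₂) = (0.005338, -0.006306) ; Δ = (-0.000629, -0.001861)
  [+2]  conj(Y_{5,2})(Ω₁) = (-0.128705, -0.243637) ; Y_{5,2}(Ω₂) = (0.055598, 0.331900) ; Δ = (0.073707, -0.056263)
  [+3]  conj(Y_{5,3})(Ω₁) = (0.152410, 0.008604) ; Y_{5,3}(Ω₂) = (-0.063811, -0.037942) ; Δ = (-0.009399, -0.006332)
  [+4]  conj(Y_{5,4})(Ω₁) = (0.235716, -0.345442) ; Y_{5,4}(Ω₂) = (-0.337330, 0.116279) ; Δ = (-0.039346, 0.143937)
  [+5]  conj(Y_{5,5})(Ω₁) = (-0.118879, -0.259476) ; Y_{5,5}(Ω₂) = (0.134972, -0.347512) ; Δ = (-0.106216, 0.006290)
Accumulated sum (-0.237023, 0.000000); after 4π/(2l+1) scaling, (-0.270774, 0.000000) ⇒ P_5 = -0.270774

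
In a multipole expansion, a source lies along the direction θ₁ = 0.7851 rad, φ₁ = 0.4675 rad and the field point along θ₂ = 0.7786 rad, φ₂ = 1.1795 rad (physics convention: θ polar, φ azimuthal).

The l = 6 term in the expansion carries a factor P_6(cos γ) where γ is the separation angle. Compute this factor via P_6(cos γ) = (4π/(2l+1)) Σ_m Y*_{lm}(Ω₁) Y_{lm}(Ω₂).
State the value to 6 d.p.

-0.334412

Term-by-term m-sum for l=6 (normalisation 4π/13 = 0.966644):
  [-6]  conj(Y_{6,-6})(Ω₁) = -0.05690 + 0.01991j ; Y_{6,-6}(Ω₂) = 0.04063 - 0.04132j ; Δ = -0.00149 + 0.00316j
  [-5]  conj(Y_{6,-5})(Ω₁) = -0.14495 + 0.15047j ; Y_{6,-5}(Ω₂) = 0.18856 + 0.07656j ; Δ = -0.03885 + 0.01728j
  [-4]  conj(Y_{6,-4})(Ω₁) = -0.11826 + 0.38337j ; Y_{6,-4}(Ω₂) = 0.00223 + 0.39702j ; Δ = -0.15247 - 0.04610j
  [-3]  conj(Y_{6,-3})(Ω₁) = 0.06824 + 0.40165j ; Y_{6,-3}(Ω₂) = -0.38141 + 0.15987j ; Δ = -0.09024 - 0.14228j
  [-2]  conj(Y_{6,-2})(Ω₁) = 0.02459 + 0.03332j ; Y_{6,-2}(Ω₂) = -0.04026 - 0.04004j ; Δ = 0.00034 - 0.00233j
  [-1]  conj(Y_{6,-1})(Ω₁) = -0.32163 - 0.16237j ; Y_{6,-1}(Ω₂) = -0.13575 + 0.32903j ; Δ = 0.09708 - 0.08379j
  [+0]  conj(Y_{6,0})(Ω₁) = -0.15167 + 0.00000j ; Y_{6,0}(Ω₂) = -0.16676 + 0.00000j ; Δ = 0.02529 + 0.00000j
  [+1]  conj(Y_{6,1})(Ω₁) = 0.32163 - 0.16237j ; Y_{6,1}(Ω₂) = 0.13575 + 0.32903j ; Δ = 0.09708 + 0.08379j
  [+2]  conj(Y_{6,2})(Ω₁) = 0.02459 - 0.03332j ; Y_{6,2}(Ω₂) = -0.04026 + 0.04004j ; Δ = 0.00034 + 0.00233j
  [+3]  conj(Y_{6,3})(Ω₁) = -0.06824 + 0.40165j ; Y_{6,3}(Ω₂) = 0.38141 + 0.15987j ; Δ = -0.09024 + 0.14228j
  [+4]  conj(Y_{6,4})(Ω₁) = -0.11826 - 0.38337j ; Y_{6,4}(Ω₂) = 0.00223 - 0.39702j ; Δ = -0.15247 + 0.04610j
  [+5]  conj(Y_{6,5})(Ω₁) = 0.14495 + 0.15047j ; Y_{6,5}(Ω₂) = -0.18856 + 0.07656j ; Δ = -0.03885 - 0.01728j
  [+6]  conj(Y_{6,6})(Ω₁) = -0.05690 - 0.01991j ; Y_{6,6}(Ω₂) = 0.04063 + 0.04132j ; Δ = -0.00149 - 0.00316j
Σ over m = -0.34595 + 0.00000j; ×(4π/13) → -0.33441 + 0.00000j. Real part: -0.334412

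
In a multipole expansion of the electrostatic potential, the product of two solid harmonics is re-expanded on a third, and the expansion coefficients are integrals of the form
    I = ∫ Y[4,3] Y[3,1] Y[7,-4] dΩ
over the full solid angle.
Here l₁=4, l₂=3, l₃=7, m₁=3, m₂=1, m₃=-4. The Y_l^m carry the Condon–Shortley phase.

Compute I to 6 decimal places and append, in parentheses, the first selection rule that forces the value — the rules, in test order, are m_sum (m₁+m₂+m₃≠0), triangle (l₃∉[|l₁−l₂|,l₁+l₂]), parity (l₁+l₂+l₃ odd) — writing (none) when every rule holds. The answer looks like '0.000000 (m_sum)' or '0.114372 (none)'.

Checks pass: Σm=0; 14 even; l₃=7∈[1,7].
(2·4+1)(2·3+1)(2·7+1) = 945
Δ: 0! 8! 6! / 15! → 1/45045
sum: t=0:+1/20736 = 1/20736
3j²(4 3 7; 0 0 0) = Δ·Π!·Σ² = 35/1287  (sign -1)
sum: t=0:+1/241920 = 1/241920
3j²(4 3 7; 3 1 -4) = Δ·Π!·Σ² = 2/91  (sign -1)
combine: 4πI² = 945·35/1287·2/91 = 1050/1859
take √, sign +1: I = 0.21200691
No selection rule forces the value: the integral is nonzero (none).

0.212007 (none)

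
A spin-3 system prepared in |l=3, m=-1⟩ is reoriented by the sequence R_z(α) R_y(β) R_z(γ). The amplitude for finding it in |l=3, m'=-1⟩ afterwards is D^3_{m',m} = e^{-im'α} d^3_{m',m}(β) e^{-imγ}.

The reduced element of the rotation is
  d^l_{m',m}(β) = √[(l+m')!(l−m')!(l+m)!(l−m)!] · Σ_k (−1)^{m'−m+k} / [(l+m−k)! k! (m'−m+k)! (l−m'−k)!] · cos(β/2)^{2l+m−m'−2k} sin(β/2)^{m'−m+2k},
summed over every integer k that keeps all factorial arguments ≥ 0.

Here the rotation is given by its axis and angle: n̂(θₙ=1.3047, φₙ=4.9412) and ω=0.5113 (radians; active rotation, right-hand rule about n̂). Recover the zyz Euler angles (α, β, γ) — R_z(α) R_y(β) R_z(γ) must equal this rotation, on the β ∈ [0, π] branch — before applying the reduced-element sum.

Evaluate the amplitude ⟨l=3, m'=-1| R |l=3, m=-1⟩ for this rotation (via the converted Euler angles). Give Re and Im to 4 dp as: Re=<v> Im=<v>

Axis–angle → zyz. n̂ = (sinθₙcosφₙ, sinθₙsinφₙ, cosθₙ) = (+0.218837, -0.939659, +0.262967), ω = 0.5113.
R = I cosω + sinω [n̂]ₓ + (1−cosω) n̂n̂ᵀ gives
  R = [+0.878234, -0.154971, -0.452426; +0.102374, +0.985031, -0.138681; +0.467146, +0.075478, +0.880953]
β = atan2(√(R₁₃²+R₂₃²), R₃₃) = 0.492924; α = atan2(R₂₃, R₁₃) mod 2π = 3.439027; γ = atan2(R₃₂, −R₃₁) mod 2π = 2.981405
First d^3_{-1,-1}(β=0.4929), then the phase factors e^{-i(-1)α} and e^{-i(-1)γ}:
With c≡cos(β/2)=0.969782 and s≡sin(β/2)=0.243974, N=[2·24·2·24]^{1/2}=48.000000
k∈{0,1,2} keeps every argument non-negative
  k=0: (−1)^0·48.0000/(48)·0.9698^6·0.2440^0 = +0.831848
  k=1: (−1)^1·48.0000/(6)·0.9698^4·0.2440^2 = -0.421186
  k=2: (−1)^2·48.0000/(8)·0.9698^2·0.2440^4 = +0.019993
d^3_{-1,-1}(0.4929) = +0.831848 -0.421186 +0.019993 = +0.430654
D = (-0.956091-0.293068i)·(+0.430654)·(-0.987197+0.159503i) = +0.426605+0.058921i

Re=0.4266 Im=0.0589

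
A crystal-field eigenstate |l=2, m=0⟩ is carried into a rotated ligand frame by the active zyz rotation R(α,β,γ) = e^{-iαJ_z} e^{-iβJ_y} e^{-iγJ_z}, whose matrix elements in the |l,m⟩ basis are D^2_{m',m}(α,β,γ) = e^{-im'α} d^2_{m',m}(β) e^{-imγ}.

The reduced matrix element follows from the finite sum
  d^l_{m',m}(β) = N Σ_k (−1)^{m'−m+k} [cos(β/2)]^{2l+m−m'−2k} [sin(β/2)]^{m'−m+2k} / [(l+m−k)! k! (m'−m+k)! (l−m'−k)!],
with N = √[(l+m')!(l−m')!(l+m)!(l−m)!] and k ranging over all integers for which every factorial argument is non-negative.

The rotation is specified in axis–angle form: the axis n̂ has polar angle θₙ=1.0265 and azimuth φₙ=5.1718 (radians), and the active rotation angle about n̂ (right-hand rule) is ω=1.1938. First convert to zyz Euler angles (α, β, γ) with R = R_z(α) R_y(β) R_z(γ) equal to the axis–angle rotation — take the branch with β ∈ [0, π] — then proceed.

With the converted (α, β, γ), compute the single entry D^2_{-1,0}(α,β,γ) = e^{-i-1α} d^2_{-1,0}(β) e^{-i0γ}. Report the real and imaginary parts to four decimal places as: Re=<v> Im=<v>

Axis–angle → zyz. n̂ = (sinθₙcosφₙ, sinθₙsinφₙ, cosθₙ) = (+0.379342, -0.766789, +0.517816), ω = 1.1938.
R = I cosω + sinω [n̂]ₓ + (1−cosω) n̂n̂ᵀ gives
  R = [+0.459056, -0.665248, -0.588823; +0.297657, +0.739648, -0.603591; +0.837059, +0.101815, +0.537555]
β = atan2(√(R₁₃²+R₂₃²), R₃₃) = 1.003261; α = atan2(R₂₃, R₁₃) mod 2π = 3.939375; γ = atan2(R₃₂, −R₃₁) mod 2π = 3.020553
Split into d^2_{-1,0}(β=1.0033) × two z-phases.
c=cos(1.003261/2)=0.876800, s=sin(1.003261/2)=0.480856; N=√[1·6·2·2]=4.898979
k: max(0,(0)−(-1))=1 … min(2+(0),2−(-1))=2
  k=1: (−1)^0·4.8990/(2)·0.8768^3·0.4809^1 = +0.793947
  k=2: (−1)^1·4.8990/(2)·0.8768^1·0.4809^3 = -0.238793
d^2_{-1,0}(1.0033) = +0.793947 -0.238793 = +0.555155
Attach z-rotation phases: D = e^{-i(-1)(3.9394)}·(+0.555155)·e^{-i(0)(3.0206)} = -0.387662-0.397385i

Re=-0.3877 Im=-0.3974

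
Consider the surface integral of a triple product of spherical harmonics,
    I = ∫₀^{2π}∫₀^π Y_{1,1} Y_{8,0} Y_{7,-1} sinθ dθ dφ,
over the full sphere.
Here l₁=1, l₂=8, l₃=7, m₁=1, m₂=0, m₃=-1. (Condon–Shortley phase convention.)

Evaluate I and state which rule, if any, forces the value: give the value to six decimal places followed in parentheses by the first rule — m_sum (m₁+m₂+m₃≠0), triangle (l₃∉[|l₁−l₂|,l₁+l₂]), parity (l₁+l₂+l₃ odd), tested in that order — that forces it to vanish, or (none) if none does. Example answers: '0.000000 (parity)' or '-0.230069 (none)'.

0.161907 (none)

Rules hold: Σm=0, L=16 even, 7≤7≤9.
N = 3·17·15 = 765
Δ = 2!·0!·14!/17! = 1/2040
Racah Σ t=1..1: t=1:−1/25401600 = -1/25401600
⇒ 3j(1 8 7; 0 0 0)² = 8/255, sgn +1
Racah Σ t=0..0: t=0:+1/58060800 = 1/58060800
⇒ 3j(1 8 7; 1 0 -1)² = 7/510, sgn +1
4πI² = N·(3j₀)²·(3jₘ)² = 28/85
I = +1·√(0.329412/4π) = 0.16190663
No selection rule forces the value: the integral is nonzero (none).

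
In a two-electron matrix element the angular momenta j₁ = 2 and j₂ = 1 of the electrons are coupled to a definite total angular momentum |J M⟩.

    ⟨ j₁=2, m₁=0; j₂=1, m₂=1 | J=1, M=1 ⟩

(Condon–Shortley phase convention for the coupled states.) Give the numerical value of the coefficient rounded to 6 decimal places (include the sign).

√[3·2!2!0!/5! · 2!2!2!0!2!0!] = √(8/5)
  +(−1)^2/∏(2,0,0,0,2,0)! = 1/4  (running 1/4)
⟨..|..⟩ = √(8/5)·(1/4) = +0.316228

+0.316228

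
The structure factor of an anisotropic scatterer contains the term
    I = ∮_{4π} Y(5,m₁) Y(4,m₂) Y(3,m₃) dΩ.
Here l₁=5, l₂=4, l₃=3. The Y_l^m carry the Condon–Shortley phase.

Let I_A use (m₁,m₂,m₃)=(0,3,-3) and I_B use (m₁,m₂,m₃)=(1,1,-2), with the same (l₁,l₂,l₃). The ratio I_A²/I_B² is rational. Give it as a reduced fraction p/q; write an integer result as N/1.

63/125

Same 5,4,3: normalisation and zero-m 3j drop out of the ratio.
A: Δ: 6! 4! 2! / 13! → 1/180180; sum: t=5:−1/5760 = -1/5760; 3j²(5 4 3; 0 3 -3) = Δ·Π!·Σ² = 5/572  (sign -1)
B: Δ: 6! 4! 2! / 13! → 1/180180; sum: t=3:−1/432 t=4:+1/1152 = -5/3456; 3j²(5 4 3; 1 1 -2) = Δ·Π!·Σ² = 625/36036  (sign +1)
I_A²/I_B² = (5/572)/(625/36036) = 63/125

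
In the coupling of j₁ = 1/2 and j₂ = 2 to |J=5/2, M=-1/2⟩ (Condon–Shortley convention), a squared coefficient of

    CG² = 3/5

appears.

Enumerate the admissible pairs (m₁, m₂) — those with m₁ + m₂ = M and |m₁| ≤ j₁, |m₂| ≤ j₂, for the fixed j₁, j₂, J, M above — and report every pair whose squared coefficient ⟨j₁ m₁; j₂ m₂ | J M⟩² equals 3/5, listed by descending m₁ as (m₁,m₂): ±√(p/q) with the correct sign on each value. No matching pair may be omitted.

(-1/2,0): +√(3/5)

Admissible pairs with m₁+m₂ = M = -1/2: (-1/2,0), (1/2,-1)
  (m₁,m₂)=(1/2,-1): CG² = 2/5, CG = +√(2/5)
  (m₁,m₂)=(-1/2,0): CG² = 3/5, CG = +√(3/5)   ← matches the target
Pairs with CG² = 3/5: (-1/2,0): +√(3/5)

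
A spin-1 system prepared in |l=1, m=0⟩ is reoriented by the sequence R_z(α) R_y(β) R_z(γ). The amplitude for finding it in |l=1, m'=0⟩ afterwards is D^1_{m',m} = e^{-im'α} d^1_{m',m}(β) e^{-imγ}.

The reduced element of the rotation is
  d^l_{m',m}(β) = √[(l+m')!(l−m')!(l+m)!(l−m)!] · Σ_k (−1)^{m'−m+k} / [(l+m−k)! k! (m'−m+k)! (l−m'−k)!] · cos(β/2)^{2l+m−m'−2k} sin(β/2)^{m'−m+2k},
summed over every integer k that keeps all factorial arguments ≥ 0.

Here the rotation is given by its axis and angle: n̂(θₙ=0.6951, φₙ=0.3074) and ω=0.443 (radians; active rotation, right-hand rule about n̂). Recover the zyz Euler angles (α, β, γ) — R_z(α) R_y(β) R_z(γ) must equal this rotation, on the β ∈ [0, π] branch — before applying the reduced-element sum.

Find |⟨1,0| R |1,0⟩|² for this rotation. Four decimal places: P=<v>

Axis–angle → zyz. n̂ = (sinθₙcosφₙ, sinθₙsinφₙ, cosθₙ) = (+0.610440, +0.193792, +0.767990), ω = 0.4430.
R = I cosω + sinω [n̂]ₓ + (1−cosω) n̂n̂ᵀ gives
  R = [+0.939440, -0.317781, +0.128324; +0.340620, +0.907095, -0.247299; -0.037815, +0.276033, +0.960404]
β = atan2(√(R₁₃²+R₂₃²), R₃₃) = 0.282347; α = atan2(R₂₃, R₁₃) mod 2π = 5.191042; γ = atan2(R₃₂, −R₃₁) mod 2π = 1.434650
Split into d^1_{0,0}(β=0.2823) × two z-phases.
With c≡cos(β/2)=0.990052 and s≡sin(β/2)=0.140705, N=[1·1·1·1]^{1/2}=1.000000
The bounds max(0,m−m')=0 and min(l+m,l−m')=1 give 2 terms
  k=0: (−1)^0·1.0000/(1)·0.9901^2·0.1407^0 = +0.980202
  k=1: (−1)^1·1.0000/(1)·0.9901^0·0.1407^2 = -0.019798
d^1_{0,0}(0.2823) = +0.980202 -0.019798 = +0.960404
|D^1_{0,0}|² = |d^1_{0,0}(β)|² = (+0.960404)² = 0.922376 (the z-rotation phases have unit modulus)

P=0.9224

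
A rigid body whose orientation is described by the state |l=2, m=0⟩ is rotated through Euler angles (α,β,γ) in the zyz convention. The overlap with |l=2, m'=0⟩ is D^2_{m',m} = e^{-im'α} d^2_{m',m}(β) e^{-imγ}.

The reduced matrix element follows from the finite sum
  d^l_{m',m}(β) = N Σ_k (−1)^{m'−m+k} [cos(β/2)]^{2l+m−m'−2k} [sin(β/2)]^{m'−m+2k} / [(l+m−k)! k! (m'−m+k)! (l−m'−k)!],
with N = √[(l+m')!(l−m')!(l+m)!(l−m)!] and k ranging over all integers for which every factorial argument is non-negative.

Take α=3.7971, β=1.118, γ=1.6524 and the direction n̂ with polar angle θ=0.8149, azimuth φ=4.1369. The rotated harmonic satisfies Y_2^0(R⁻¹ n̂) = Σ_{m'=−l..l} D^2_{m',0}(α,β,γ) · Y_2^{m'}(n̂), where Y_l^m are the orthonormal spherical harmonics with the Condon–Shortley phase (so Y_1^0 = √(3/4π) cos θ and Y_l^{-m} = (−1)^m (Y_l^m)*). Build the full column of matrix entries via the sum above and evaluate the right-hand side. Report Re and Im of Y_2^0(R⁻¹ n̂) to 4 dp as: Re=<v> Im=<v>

Need the full column D^2_{m',0} for m'=−2..2 at α=3.7971, β=1.1180, γ=1.6524.
cos(β/2)=0.847786, sin(β/2)=0.530339
d^2_{-2,0}: single k=2 term ⇒ +0.495170;  D = +0.127194+0.478555i
d^2_{-1,0}: k∈[1..2] ⇒ +0.791567 -0.309757 = +0.481809;  D = -0.381949-0.293692i
d^2_{0,0}: k∈[0..2] ⇒ +0.516588 -0.808610 +0.079107 = -0.212915;  D = -0.212915+0.000000i
d^2_{1,0}: k∈[0..1] ⇒ -0.791567 +0.309757 = -0.481809;  D = +0.381949-0.293692i
d^2_{2,0}: single k=0 term ⇒ +0.495170;  D = +0.127194-0.478555i
Y_2^{m'}(θ=0.8149,φ=4.1369) and Σ D·Y over m':
  (+0.1272+0.4786i)·(-0.0834-0.1868i)  (-0.3819-0.2937i)·(-0.2099+0.3235i)  (-0.2129+0.0000i)·(+0.1298+0.0000i)  (+0.3819-0.2937i)·(+0.2099+0.3235i)  (+0.1272-0.4786i)·(-0.0834+0.1868i)
Y_2^0(R⁻¹ n̂) = +0.480240+0.000000i

Re=0.4802 Im=0.0000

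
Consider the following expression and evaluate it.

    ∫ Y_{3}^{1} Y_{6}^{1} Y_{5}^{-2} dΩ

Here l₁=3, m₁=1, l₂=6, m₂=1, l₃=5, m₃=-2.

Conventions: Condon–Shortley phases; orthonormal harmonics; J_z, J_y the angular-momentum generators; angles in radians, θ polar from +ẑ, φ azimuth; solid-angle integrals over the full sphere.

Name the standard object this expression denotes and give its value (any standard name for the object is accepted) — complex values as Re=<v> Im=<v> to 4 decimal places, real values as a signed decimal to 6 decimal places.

Gaunt coefficient, +0.080575

This is a Gaunt coefficient — the integral of a triple product of spherical harmonics over the sphere.
m-sum 0 ✓  L=14 even ✓  3≤5≤9 ✓
Π(2lᵢ+1) = 7×13×11 = 1001
triangle coeff Δ(3,6,5) = 1/675675
Σ_t [1,3]: t=1:−1/8640 t=2:+1/2304 t=3:−1/8640 = 7/34560
(3j)²=7/429 [(3 6 5; 0 0 0)], sign=-1
Σ_t [0,2]: t=0:+1/241920 t=1:−1/8640 t=2:+1/5760 = 1/16128
(3j)²=5/1001 [(3 6 5; 1 1 -2)], sign=-1
⇒ 4πI² = 35/429
I = (+1)√(35/429/(4π)) = 0.08057502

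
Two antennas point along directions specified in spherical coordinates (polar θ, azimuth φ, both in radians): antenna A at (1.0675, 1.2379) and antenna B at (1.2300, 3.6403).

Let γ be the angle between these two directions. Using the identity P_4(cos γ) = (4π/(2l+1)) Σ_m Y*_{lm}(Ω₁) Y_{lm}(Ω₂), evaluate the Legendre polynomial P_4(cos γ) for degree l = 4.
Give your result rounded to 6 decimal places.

Expand P_4 via completeness: Σ_{m} conj(Y_{4,m}) at Ω₁ times Y_{4,m} at Ω₂ —
  term(m=-4) = -0.089443+0.016722i   from Y*(Ω₁)=+0.061743-0.253169i, Y(Ω₂)=-0.143667-0.318256i
  term(m=-3) = +0.085654-0.113429i   from Y*(Ω₁)=-0.341196-0.219711i, Y(Ω₂)=-0.026130+0.349271i
  term(m=-2) = -0.000964-0.010405i   from Y*(Ω₁)=-0.126860+0.099640i, Y(Ω₂)=-0.035140+0.054418i
  term(m=-1) = -0.066971-0.061052i   from Y*(Ω₁)=-0.089590-0.259108i, Y(Ω₂)=+0.290287-0.158098i
  term(m=+0) = -0.001991-0.000000i   from Y*(Ω₁)=-0.220541-0.000000i, Y(Ω₂)=+0.009030+0.000000i
  term(m=+1) = -0.066971+0.061052i   from Y*(Ω₁)=+0.089590-0.259108i, Y(Ω₂)=-0.290287-0.158098i
  term(m=+2) = -0.000964+0.010405i   from Y*(Ω₁)=-0.126860-0.099640i, Y(Ω₂)=-0.035140-0.054418i
  term(m=+3) = +0.085654+0.113429i   from Y*(Ω₁)=+0.341196-0.219711i, Y(Ω₂)=+0.026130+0.349271i
  term(m=+4) = -0.089443-0.016722i   from Y*(Ω₁)=+0.061743+0.253169i, Y(Ω₂)=-0.143667+0.318256i
Accumulated sum -0.145440-0.000000i; after 4π/(2l+1) scaling, -0.203073-0.000000i ⇒ P_4 = -0.203073

-0.203073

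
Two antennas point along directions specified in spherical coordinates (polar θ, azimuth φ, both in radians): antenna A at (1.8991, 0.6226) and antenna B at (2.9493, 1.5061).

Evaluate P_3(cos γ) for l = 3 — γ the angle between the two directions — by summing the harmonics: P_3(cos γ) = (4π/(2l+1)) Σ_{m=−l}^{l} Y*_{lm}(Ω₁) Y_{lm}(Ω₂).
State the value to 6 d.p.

-0.446371

Addition theorem: P_3(cos γ) = (4π/7) Σ_m Y*_{lm}(Ω₁) Y_{lm}(Ω₂), m = −3…3:
  [-3]  conj(Y_{3,-3})(Ω₁) = (-0.103565, 0.338386) ; Y_{3,-3}(Ω₂) = (-0.000562, 0.002857) ; Δ = (-0.000909, -0.000486)
  [-2]  conj(Y_{3,-2})(Ω₁) = (-0.094448, -0.279754) ; Y_{3,-2}(Ω₂) = (0.036332, 0.004727) ; Δ = (-0.002109, -0.010610)
  [-1]  conj(Y_{3,-1})(Ω₁) = (-0.119331, -0.085661) ; Y_{3,-1}(Ω₂) = (0.015243, -0.235280) ; Δ = (-0.021973, 0.026770)
  [+0]  conj(Y_{3,0})(Ω₁) = (0.298429, -0.000000) ; Y_{3,0}(Ω₂) = (-0.665705, 0.000000) ; Δ = (-0.198666, 0.000000)
  [+1]  conj(Y_{3,1})(Ω₁) = (0.119331, -0.085661) ; Y_{3,1}(Ω₂) = (-0.015243, -0.235280) ; Δ = (-0.021973, -0.026770)
  [+2]  conj(Y_{3,2})(Ω₁) = (-0.094448, 0.279754) ; Y_{3,2}(Ω₂) = (0.036332, -0.004727) ; Δ = (-0.002109, 0.010610)
  [+3]  conj(Y_{3,3})(Ω₁) = (0.103565, 0.338386) ; Y_{3,3}(Ω₂) = (0.000562, 0.002857) ; Δ = (-0.000909, 0.000486)
Accumulated sum (-0.248648, 0.000000); after 4π/(2l+1) scaling, (-0.446371, 0.000000) ⇒ P_3 = -0.446371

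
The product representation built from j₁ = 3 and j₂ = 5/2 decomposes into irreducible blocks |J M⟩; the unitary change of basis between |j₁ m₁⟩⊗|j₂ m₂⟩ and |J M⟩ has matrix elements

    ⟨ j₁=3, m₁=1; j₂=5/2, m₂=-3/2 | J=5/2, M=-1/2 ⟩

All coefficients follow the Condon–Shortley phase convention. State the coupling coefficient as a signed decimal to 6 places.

-0.169031  (= −√(1/35))

triangle: 3!*3!*2!/9! = 72/362880
(j±m)!: 4!*2!*1!*4!*2!*3! = 13824
prefactor² = (2J+1)*Δ*N² = 576/35
  k=0: +1/(0!*3!*2!*1!*1!*1!) = 1/12
  k=1: −1/(1!*2!*1!*0!*2!*2!) = -1/8
Σ = -1/24  ⇒  CG² = 576/35*(-1/24)² = 1/35
CG = −√(1/35) = -0.169031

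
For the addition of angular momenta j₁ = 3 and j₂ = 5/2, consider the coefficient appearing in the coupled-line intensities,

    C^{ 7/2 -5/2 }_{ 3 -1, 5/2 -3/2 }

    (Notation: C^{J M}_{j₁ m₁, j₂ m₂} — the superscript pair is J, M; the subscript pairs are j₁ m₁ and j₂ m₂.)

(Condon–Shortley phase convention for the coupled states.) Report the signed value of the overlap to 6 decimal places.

-0.398410

triangle: 2!×4!×3!/10! = 288/3628800
(j±m)!: 2!×4!×1!×4!×1!×6! = 829440
prefactor² = (2J+1)×Δ×N² = 18432/35
  k=0: +1/(0!×2!×4!×1!×0!×2!) = 1/96
  k=1: −1/(1!×1!×3!×0!×1!×3!) = -1/36
Σ = -5/288  ⇒  CG² = 18432/35×(-5/288)² = 10/63
CG = −√(10/63) = -0.398410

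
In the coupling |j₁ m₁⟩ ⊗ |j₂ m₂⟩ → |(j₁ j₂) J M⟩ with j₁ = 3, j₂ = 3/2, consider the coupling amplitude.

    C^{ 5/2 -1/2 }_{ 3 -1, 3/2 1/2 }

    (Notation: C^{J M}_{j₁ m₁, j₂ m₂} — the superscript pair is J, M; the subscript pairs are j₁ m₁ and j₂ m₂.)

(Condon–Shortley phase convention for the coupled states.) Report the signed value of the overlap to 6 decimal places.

-0.119523

j₁+j₂−J=2  J+j₁−j₂=4  J−j₁+j₂=1  j₁+j₂+J+1=8
(j₁±m₁, j₂±m₂, J±M) = (2,4,2,1,2,3)
P² = 288/35
sum k=1..2:
  [1] −1/6 = -1/6
  [2] +1/8 = 1/8
S = -1/24
C² = P²·S² = 1/70 ; C = -0.119523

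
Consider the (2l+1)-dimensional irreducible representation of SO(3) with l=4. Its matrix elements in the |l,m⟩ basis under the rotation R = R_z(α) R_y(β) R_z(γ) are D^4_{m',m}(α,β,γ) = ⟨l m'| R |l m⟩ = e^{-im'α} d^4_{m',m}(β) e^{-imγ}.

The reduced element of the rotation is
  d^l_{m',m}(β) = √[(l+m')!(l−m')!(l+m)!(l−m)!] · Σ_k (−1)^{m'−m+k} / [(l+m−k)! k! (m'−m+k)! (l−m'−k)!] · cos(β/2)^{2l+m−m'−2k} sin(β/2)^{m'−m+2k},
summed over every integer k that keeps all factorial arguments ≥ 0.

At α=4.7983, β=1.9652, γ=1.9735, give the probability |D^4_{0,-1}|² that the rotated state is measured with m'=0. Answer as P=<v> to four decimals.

First d^4_{0,-1}(β=1.9652), then the phase factors e^{-i(0)α} and e^{-i(-1)γ}:
c=cos(1.965200/2)=0.554861, s=sin(1.965200/2)=0.831943; N=√[24·24·6·120]=643.987578
k: max(0,(-1)−(0))=0 … min(4+(-1),4−(0))=3
  k=0: (−1)^1·643.9876/(144)·0.5549^7·0.8319^1 = -0.060242
  k=1: (−1)^2·643.9876/(24)·0.5549^5·0.8319^3 = +0.812586
  k=2: (−1)^3·643.9876/(24)·0.5549^3·0.8319^5 = -1.826784
  k=3: (−1)^4·643.9876/(144)·0.5549^1·0.8319^7 = +0.684469
d^4_{0,-1}(1.9652) = -0.060242 +0.812586 -1.826784 +0.684469 = -0.389971
|D^4_{0,-1}|² = |d^4_{0,-1}(β)|² = (-0.389971)² = 0.152077 (the z-rotation phases have unit modulus)

P=0.1521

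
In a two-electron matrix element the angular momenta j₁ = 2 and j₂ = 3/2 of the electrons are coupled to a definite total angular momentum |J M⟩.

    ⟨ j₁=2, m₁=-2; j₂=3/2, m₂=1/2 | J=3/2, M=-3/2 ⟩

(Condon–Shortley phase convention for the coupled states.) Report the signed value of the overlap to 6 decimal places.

+√(2/5) ≈ +0.632456

√[4·2!2!1!/6! · 0!4!2!1!0!3!] = √(32/5)
  +(−1)^2/∏(2,0,2,0,0,1)! = 1/4  (running 1/4)
⟨..|..⟩ = √(32/5)·(1/4) = +0.632456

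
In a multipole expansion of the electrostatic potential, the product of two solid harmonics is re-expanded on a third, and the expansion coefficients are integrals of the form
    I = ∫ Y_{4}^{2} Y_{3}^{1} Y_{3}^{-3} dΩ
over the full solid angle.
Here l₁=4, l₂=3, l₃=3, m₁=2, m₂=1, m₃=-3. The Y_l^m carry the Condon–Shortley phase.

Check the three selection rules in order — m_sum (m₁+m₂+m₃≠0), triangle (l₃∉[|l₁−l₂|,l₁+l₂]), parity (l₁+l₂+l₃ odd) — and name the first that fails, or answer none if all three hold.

m₁+m₂+m₃ = 2 + 1 − 3 = 0  ✓
triangle: |4−3|=1 ≤ l₃=3 ≤ 4+3=7  ✓
parity: l₁+l₂+l₃ = 10 is even  ✓

none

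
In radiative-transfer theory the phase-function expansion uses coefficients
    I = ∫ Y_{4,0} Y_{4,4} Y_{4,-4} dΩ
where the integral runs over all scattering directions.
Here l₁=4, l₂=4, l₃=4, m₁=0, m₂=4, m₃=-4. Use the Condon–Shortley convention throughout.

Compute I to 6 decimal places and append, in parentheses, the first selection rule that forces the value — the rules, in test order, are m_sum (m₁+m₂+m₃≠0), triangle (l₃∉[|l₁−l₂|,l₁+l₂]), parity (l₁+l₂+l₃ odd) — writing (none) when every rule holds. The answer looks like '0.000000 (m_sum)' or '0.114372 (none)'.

0.106525 (none)

Rules hold: Σm=0, L=12 even, 0≤4≤8.
N = 9·9·9 = 729
Δ = 4!·4!·4!/13! = 1/450450
Racah Σ t=0..4: t=0:+1/13824 t=1:−1/216 t=2:+1/64 t=3:−1/216 t=4:+1/13824 = 5/768
⇒ 3j(4 4 4; 0 0 0)² = 18/1001, sgn +1
Racah Σ t=4..4: t=4:+1/13824 = 1/13824
⇒ 3j(4 4 4; 0 4 -4)² = 14/1287, sgn +1
4πI² = N·(3j₀)²·(3jₘ)² = 2916/20449
I = +1·√(0.142599/4π) = 0.10652531
No selection rule forces the value: the integral is nonzero (none).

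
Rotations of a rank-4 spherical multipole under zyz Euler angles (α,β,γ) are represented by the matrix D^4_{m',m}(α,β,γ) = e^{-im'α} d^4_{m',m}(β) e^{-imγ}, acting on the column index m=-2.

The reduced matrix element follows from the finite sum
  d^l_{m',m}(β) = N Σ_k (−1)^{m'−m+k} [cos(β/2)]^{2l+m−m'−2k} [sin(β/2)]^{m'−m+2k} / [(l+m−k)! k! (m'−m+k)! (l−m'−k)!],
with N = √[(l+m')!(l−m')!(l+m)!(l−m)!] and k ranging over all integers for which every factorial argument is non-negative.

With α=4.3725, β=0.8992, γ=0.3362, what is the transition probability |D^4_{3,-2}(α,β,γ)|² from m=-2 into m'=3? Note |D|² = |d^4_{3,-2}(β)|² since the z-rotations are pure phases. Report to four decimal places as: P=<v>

P=0.0138

Split into d^4_{3,-2}(β=0.8992) × two z-phases.
With c≡cos(β/2)=0.900621 and s≡sin(β/2)=0.434605, N=[5040·1·2·720]^{1/2}=2693.993318
Admissible k: 0..1 (factorial args all ≥0)
  k=0: (−1)^5·2693.9933/(240)·0.9006^3·0.4346^5 = -0.127141
  k=1: (−1)^6·2693.9933/(720)·0.9006^1·0.4346^7 = +0.009869
d^4_{3,-2}(0.8992) = -0.127141 +0.009869 = -0.117272
|D^4_{3,-2}|² = |d^4_{3,-2}(β)|² = (-0.117272)² = 0.013753 (the z-rotation phases have unit modulus)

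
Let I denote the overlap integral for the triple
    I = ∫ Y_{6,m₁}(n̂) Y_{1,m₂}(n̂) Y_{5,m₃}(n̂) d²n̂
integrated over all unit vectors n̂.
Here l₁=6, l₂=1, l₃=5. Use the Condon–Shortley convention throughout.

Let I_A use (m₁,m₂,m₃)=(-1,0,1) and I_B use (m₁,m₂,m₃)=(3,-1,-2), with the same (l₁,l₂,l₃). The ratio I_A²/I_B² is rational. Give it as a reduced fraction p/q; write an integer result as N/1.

35/36

Shared (l₁,l₂,l₃)=(6,1,5): N and (l;000)² cancel in I_A²/I_B².
A: Δ = 2!·10!·0!/13! = 1/858; Racah Σ t=1..1: t=1:−1/17280 = -1/17280; ⇒ 3j(6 1 5; -1 0 1)² = 35/858, sgn -1
B: Δ = 2!·10!·0!/13! = 1/858; Racah Σ t=0..0: t=0:+1/60480 = 1/60480; ⇒ 3j(6 1 5; 3 -1 -2)² = 6/143, sgn -1
I_A²/I_B² = (35/858)/(6/143) = 35/36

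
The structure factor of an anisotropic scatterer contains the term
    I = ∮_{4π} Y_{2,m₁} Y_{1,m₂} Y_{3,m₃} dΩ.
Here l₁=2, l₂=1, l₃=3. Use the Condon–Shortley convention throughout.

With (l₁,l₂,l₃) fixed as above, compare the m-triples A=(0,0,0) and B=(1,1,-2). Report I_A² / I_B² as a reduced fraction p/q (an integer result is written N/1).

9/10

l's match ⇒ only the (l;m) 3-j factors differ between A and B.
A: triangle coeff Δ(2,1,3) = 1/105; Σ_t [0,0]: t=0:+1/4 = 1/4; (3j)²=3/35 [(2 1 3; 0 0 0)], sign=-1
B: triangle coeff Δ(2,1,3) = 1/105; Σ_t [0,0]: t=0:+1/12 = 1/12; (3j)²=2/21 [(2 1 3; 1 1 -2)], sign=-1
I_A²/I_B² = (3/35)/(2/21) = 9/10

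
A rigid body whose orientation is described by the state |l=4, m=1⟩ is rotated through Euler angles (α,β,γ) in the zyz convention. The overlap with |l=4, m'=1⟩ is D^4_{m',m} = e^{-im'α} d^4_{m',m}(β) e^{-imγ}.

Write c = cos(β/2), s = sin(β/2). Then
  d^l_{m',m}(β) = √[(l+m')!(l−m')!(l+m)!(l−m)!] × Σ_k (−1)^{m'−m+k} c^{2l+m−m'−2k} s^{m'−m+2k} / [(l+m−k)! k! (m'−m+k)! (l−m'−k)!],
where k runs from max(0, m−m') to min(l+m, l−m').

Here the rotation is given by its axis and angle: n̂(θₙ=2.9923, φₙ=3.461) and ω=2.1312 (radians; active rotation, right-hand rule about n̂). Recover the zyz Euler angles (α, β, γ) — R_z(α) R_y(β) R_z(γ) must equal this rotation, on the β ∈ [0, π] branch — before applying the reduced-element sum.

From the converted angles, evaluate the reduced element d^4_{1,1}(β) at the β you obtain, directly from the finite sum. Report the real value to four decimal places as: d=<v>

d=0.7008

Axis–angle → zyz. n̂ = (sinθₙcosφₙ, sinθₙsinφₙ, cosθₙ) = (-0.141216, -0.046705, -0.988877), ω = 2.1312.
R = I cosω + sinω [n̂]ₓ + (1−cosω) n̂n̂ᵀ gives
  R = [-0.500987, +0.847720, +0.174310; -0.827518, -0.528187, +0.190349; +0.253431, -0.048882, +0.966118]
β = atan2(√(R₁₃²+R₂₃²), R₃₃) = 0.261057; α = atan2(R₂₃, R₁₃) mod 2π = 0.829355; γ = atan2(R₃₂, −R₃₁) mod 2π = 3.332133
d^4_{1,1}(β=0.2611) via the finite sum:
With c≡cos(β/2)=0.991493 and s≡sin(β/2)=0.130158, N=[120·6·120·6]^{1/2}=720.000000
The bounds max(0,m−m')=0 and min(l+m,l−m')=3 give 4 terms
  k=0: (−1)^0·720.0000/(720)·0.9915^8·0.1302^0 = +0.933938
  k=1: (−1)^1·720.0000/(48)·0.9915^6·0.1302^2 = -0.241420
  k=2: (−1)^2·720.0000/(24)·0.9915^4·0.1302^4 = +0.008321
  k=3: (−1)^3·720.0000/(72)·0.9915^2·0.1302^6 = -0.000048
d^4_{1,1}(0.2611) = +0.933938 -0.241420 +0.008321 -0.000048 = +0.700791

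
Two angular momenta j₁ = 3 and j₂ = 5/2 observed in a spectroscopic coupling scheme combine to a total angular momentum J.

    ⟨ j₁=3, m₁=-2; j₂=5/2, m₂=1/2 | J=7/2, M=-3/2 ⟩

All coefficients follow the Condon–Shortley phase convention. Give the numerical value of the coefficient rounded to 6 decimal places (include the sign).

j₁+j₂−J=2  J+j₁−j₂=4  J−j₁+j₂=3  j₁+j₂+J+1=10
(j₁±m₁, j₂±m₂, J±M) = (1,5,3,2,2,5)
P² = 1536/7
sum k=1..2:
  [1] −1/48 = -1/48
  [2] +1/24 = 1/24
S = 1/48
C² = P²·S² = 2/21 ; C = +0.308607

+√(2/21) ≈ +0.308607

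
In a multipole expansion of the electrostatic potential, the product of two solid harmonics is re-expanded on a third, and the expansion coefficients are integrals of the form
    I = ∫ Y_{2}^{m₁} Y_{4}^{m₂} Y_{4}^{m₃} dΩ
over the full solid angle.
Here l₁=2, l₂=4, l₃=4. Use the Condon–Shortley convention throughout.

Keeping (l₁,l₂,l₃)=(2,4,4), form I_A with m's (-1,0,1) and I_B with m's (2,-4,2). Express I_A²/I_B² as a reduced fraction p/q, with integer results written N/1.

Shared (l₁,l₂,l₃)=(2,4,4): N and (l;000)² cancel in I_A²/I_B².
A: Δ = 2!·2!·6!/11! = 1/13860; Racah Σ t=1..2: t=1:−1/72 t=2:+1/96 = -1/288; ⇒ 3j(2 4 4; -1 0 1)² = 1/462, sgn +1
B: Δ = 2!·2!·6!/11! = 1/13860; Racah Σ t=0..0: t=0:+1/2880 = 1/2880; ⇒ 3j(2 4 4; 2 -4 2)² = 2/165, sgn +1
I_A²/I_B² = (1/462)/(2/165) = 5/28

5/28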